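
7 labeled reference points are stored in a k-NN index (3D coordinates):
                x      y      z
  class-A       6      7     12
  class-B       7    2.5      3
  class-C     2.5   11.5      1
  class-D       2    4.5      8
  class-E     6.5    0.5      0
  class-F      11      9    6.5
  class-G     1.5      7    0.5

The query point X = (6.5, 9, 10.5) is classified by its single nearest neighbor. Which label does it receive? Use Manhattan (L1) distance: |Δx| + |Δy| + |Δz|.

class-A

d(X, class-A) = |6.5−6| + |9−7| + |10.5−12| = 0.5 + 2 + 1.5 = 4
d(X, class-B) = |6.5−7| + |9−2.5| + |10.5−3| = 0.5 + 6.5 + 7.5 = 14.5
d(X, class-C) = |6.5−2.5| + |9−11.5| + |10.5−1| = 4 + 2.5 + 9.5 = 16
d(X, class-D) = |6.5−2| + |9−4.5| + |10.5−8| = 4.5 + 4.5 + 2.5 = 11.5
d(X, class-E) = |6.5−6.5| + |9−0.5| + |10.5−0| = 0 + 8.5 + 10.5 = 19
d(X, class-F) = |6.5−11| + |9−9| + |10.5−6.5| = 4.5 + 0 + 4 = 8.5
d(X, class-G) = |6.5−1.5| + |9−7| + |10.5−0.5| = 5 + 2 + 10 = 17
Minimum is at class-A.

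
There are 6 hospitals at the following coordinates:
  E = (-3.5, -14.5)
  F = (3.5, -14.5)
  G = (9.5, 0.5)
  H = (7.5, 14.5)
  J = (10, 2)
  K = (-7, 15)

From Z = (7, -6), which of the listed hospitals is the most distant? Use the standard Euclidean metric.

K

Squared Euclidean distances:
|ZE|² = (7−(-3.5))² + (-6−(-14.5))² = 110.25 + 72.25 = 182.5
|ZF|² = (7−3.5)² + (-6−(-14.5))² = 12.25 + 72.25 = 84.5
|ZG|² = (7−9.5)² + (-6−0.5)² = 6.25 + 42.25 = 48.5
|ZH|² = (7−7.5)² + (-6−14.5)² = 0.25 + 420.25 = 420.5
|ZJ|² = (7−10)² + (-6−2)² = 9 + 64 = 73
|ZK|² = (7−(-7))² + (-6−15)² = 196 + 441 = 637
The largest is to K.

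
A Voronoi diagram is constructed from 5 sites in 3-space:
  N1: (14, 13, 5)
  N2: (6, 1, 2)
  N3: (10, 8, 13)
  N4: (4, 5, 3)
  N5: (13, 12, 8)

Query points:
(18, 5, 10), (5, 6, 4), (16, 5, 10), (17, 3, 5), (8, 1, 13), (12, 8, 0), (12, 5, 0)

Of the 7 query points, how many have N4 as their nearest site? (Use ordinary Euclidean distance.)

1

(18, 5, 10) — d² to each: N1:105, N2:224, N3:82, N4:245, N5:78 → nearest is N5
(5, 6, 4) — d² to each: N1:131, N2:30, N3:110, N4:3, N5:116 → nearest is N4
(16, 5, 10) — d² to each: N1:93, N2:180, N3:54, N4:193, N5:62 → nearest is N3
(17, 3, 5) — d² to each: N1:109, N2:134, N3:138, N4:177, N5:106 → nearest is N5
(8, 1, 13) — d² to each: N1:244, N2:125, N3:53, N4:132, N5:171 → nearest is N3
(12, 8, 0) — d² to each: N1:54, N2:89, N3:173, N4:82, N5:81 → nearest is N1
(12, 5, 0) — d² to each: N1:93, N2:56, N3:182, N4:73, N5:114 → nearest is N2
1 of the 7 points has N4 as nearest.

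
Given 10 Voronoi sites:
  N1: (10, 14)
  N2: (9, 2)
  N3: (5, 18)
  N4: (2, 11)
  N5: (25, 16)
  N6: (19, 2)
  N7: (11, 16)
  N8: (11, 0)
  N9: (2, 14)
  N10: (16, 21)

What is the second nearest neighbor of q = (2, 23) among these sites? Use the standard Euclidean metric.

N9

Since √ is increasing, it suffices to compare squared distances:
|qN1|² = (2−10)² + (23−14)² = 64 + 81 = 145
|qN2|² = (2−9)² + (23−2)² = 49 + 441 = 490
|qN3|² = (2−5)² + (23−18)² = 9 + 25 = 34
|qN4|² = (2−2)² + (23−11)² = 0 + 144 = 144
|qN5|² = (2−25)² + (23−16)² = 529 + 49 = 578
|qN6|² = (2−19)² + (23−2)² = 289 + 441 = 730
|qN7|² = (2−11)² + (23−16)² = 81 + 49 = 130
|qN8|² = (2−11)² + (23−0)² = 81 + 529 = 610
|qN9|² = (2−2)² + (23−14)² = 0 + 81 = 81
d²(q, N10) = (2−16)² + (23−21)² = 196 + 4 = 200
Sorted ascending: N3, N9, N7, … — the second-nearest is N9.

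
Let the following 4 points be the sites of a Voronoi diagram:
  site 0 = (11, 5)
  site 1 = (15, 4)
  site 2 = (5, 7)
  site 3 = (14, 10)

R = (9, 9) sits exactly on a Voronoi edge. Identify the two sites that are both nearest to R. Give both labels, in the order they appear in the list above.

Squared distances from R to each site:
d²(R, site 0) = (9−11)² + (9−5)² = 4 + 16 = 20
d²(R, site 1) = (9−15)² + (9−4)² = 36 + 25 = 61
d²(R, site 2) = (9−5)² + (9−7)² = 16 + 4 = 20
d²(R, site 3) = (9−14)² + (9−10)² = 25 + 1 = 26
R is equidistant from site 0 and site 2 (both at squared distance 20), and every other site is strictly farther — so R lies on the site 0–site 2 Voronoi edge.

site 0 and site 2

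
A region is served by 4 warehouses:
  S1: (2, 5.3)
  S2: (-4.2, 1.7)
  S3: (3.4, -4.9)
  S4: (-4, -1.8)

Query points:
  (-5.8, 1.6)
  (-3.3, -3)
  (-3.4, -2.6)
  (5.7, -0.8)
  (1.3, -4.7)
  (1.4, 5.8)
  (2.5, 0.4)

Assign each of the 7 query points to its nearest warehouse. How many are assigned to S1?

2

(-5.8, 1.6) — d² to each: S1:74.53, S2:2.57, S3:126.89, S4:14.8 → nearest is S2
(-3.3, -3) — d² to each: S1:96.98, S2:22.9, S3:48.5, S4:1.93 → nearest is S4
(-3.4, -2.6) — d² to each: S1:91.57, S2:19.13, S3:51.53, S4:1 → nearest is S4
(5.7, -0.8) — d² to each: S1:50.9, S2:104.26, S3:22.1, S4:95.09 → nearest is S3
(1.3, -4.7) — d² to each: S1:100.49, S2:71.21, S3:4.45, S4:36.5 → nearest is S3
(1.4, 5.8) — d² to each: S1:0.61, S2:48.17, S3:118.49, S4:86.92 → nearest is S1
(2.5, 0.4) — d² to each: S1:24.26, S2:46.58, S3:28.9, S4:47.09 → nearest is S1
2 of the 7 points have S1 as nearest.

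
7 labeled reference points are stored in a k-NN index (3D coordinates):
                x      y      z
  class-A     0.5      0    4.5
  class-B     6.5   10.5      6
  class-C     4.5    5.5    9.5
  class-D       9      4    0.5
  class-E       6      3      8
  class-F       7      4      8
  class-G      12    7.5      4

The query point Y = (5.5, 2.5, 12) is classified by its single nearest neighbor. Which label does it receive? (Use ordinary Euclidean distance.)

Squared Euclidean distances:
d²(Y, class-A) = 25 + 6.25 + 56.25 = 87.5
d²(Y, class-B) = 1 + 64 + 36 = 101
d²(Y, class-C) = 1 + 9 + 6.25 = 16.25
d²(Y, class-D) = 12.25 + 2.25 + 132.25 = 146.75
d²(Y, class-E) = 0.25 + 0.25 + 16 = 16.5
d²(Y, class-F) = 2.25 + 2.25 + 16 = 20.5
d²(Y, class-G) = 42.25 + 25 + 64 = 131.25
Minimum is at class-C.

class-C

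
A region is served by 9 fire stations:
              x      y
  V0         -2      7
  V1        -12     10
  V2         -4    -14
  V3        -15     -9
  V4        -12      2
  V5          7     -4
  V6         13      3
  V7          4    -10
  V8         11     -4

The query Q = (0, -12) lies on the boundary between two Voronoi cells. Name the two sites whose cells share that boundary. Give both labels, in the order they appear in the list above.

Squared distances from Q to each site:
|QV0|² = (0−(-2))² + (-12−7)² = 4 + 361 = 365
|QV1|² = (0−(-12))² + (-12−10)² = 144 + 484 = 628
|QV2|² = (0−(-4))² + (-12−(-14))² = 16 + 4 = 20
|QV3|² = (0−(-15))² + (-12−(-9))² = 225 + 9 = 234
|QV4|² = (0−(-12))² + (-12−2)² = 144 + 196 = 340
|QV5|² = (0−7)² + (-12−(-4))² = 49 + 64 = 113
|QV6|² = (0−13)² + (-12−3)² = 169 + 225 = 394
|QV7|² = (0−4)² + (-12−(-10))² = 16 + 4 = 20
|QV8|² = (0−11)² + (-12−(-4))² = 121 + 64 = 185
Q is equidistant from V2 and V7 (both at squared distance 20), and every other site is strictly farther — so Q lies on the V2–V7 Voronoi edge.

V2 and V7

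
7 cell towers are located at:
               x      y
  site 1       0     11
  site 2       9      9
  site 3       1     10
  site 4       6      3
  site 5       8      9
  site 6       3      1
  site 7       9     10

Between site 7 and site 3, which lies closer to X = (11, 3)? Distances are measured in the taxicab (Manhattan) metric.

d(X, site 7) = |11−9| + |3−10| = 2 + 7 = 9
d(X, site 3) = |11−1| + |3−10| = 10 + 7 = 17
9 < 17, so site 7 is closer.

site 7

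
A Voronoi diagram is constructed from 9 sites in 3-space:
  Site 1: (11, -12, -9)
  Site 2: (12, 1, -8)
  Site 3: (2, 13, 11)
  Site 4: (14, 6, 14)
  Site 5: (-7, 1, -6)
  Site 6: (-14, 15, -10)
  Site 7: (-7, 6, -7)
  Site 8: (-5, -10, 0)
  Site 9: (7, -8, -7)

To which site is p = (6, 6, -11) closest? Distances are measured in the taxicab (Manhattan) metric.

d(p, Site 1) = |6−11| + |6−(-12)| + |-11−(-9)| = 5 + 18 + 2 = 25
d(p, Site 2) = |6−12| + |6−1| + |-11−(-8)| = 6 + 5 + 3 = 14
d(p, Site 3) = |6−2| + |6−13| + |-11−11| = 4 + 7 + 22 = 33
d(p, Site 4) = |6−14| + |6−6| + |-11−14| = 8 + 0 + 25 = 33
d(p, Site 5) = |6−(-7)| + |6−1| + |-11−(-6)| = 13 + 5 + 5 = 23
d(p, Site 6) = |6−(-14)| + |6−15| + |-11−(-10)| = 20 + 9 + 1 = 30
d(p, Site 7) = |6−(-7)| + |6−6| + |-11−(-7)| = 13 + 0 + 4 = 17
d(p, Site 8) = |6−(-5)| + |6−(-10)| + |-11−0| = 11 + 16 + 11 = 38
d(p, Site 9) = |6−7| + |6−(-8)| + |-11−(-7)| = 1 + 14 + 4 = 19
The smallest is to Site 2, so p lies in the Voronoi region of Site 2.

Site 2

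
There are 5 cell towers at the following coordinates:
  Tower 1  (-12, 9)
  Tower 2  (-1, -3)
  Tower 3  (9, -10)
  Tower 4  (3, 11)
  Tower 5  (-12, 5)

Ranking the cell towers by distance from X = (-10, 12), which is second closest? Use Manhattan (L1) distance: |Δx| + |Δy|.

Tower 5

d(X, Tower 1) = |-10−(-12)| + |12−9| = 2 + 3 = 5
d(X, Tower 2) = |-10−(-1)| + |12−(-3)| = 9 + 15 = 24
d(X, Tower 3) = |-10−9| + |12−(-10)| = 19 + 22 = 41
d(X, Tower 4) = |-10−3| + |12−11| = 13 + 1 = 14
d(X, Tower 5) = |-10−(-12)| + |12−5| = 2 + 7 = 9
Sorted ascending: Tower 1, Tower 5, Tower 4, … — the second-nearest is Tower 5.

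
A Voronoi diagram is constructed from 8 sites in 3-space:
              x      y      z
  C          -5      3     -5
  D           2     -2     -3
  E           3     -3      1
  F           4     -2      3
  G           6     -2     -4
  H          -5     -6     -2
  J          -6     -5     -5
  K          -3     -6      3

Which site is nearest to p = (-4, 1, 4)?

K

Since √ is increasing, it suffices to compare squared distances:
|pC|² = (-4−(-5))² + (1−3)² + (4−(-5))² = 1 + 4 + 81 = 86
|pD|² = (-4−2)² + (1−(-2))² + (4−(-3))² = 36 + 9 + 49 = 94
|pE|² = (-4−3)² + (1−(-3))² + (4−1)² = 49 + 16 + 9 = 74
|pF|² = (-4−4)² + (1−(-2))² + (4−3)² = 64 + 9 + 1 = 74
|pG|² = (-4−6)² + (1−(-2))² + (4−(-4))² = 100 + 9 + 64 = 173
|pH|² = (-4−(-5))² + (1−(-6))² + (4−(-2))² = 1 + 49 + 36 = 86
|pJ|² = (-4−(-6))² + (1−(-5))² + (4−(-5))² = 4 + 36 + 81 = 121
|pK|² = (-4−(-3))² + (1−(-6))² + (4−3)² = 1 + 49 + 1 = 51
K is nearest.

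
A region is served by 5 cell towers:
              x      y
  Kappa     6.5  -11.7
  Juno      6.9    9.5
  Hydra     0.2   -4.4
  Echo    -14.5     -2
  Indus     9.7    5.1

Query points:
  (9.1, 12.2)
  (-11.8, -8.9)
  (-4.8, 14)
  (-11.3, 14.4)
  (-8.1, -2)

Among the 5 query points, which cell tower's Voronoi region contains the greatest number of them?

Echo

(9.1, 12.2) — d² to each: Kappa:577.97, Juno:12.13, Hydra:354.77, Echo:758.6, Indus:50.77 → nearest is Juno
(-11.8, -8.9) — d² to each: Kappa:342.73, Juno:688.25, Hydra:164.25, Echo:54.9, Indus:658.25 → nearest is Echo
(-4.8, 14) — d² to each: Kappa:788.18, Juno:157.14, Hydra:363.56, Echo:350.09, Indus:289.46 → nearest is Juno
(-11.3, 14.4) — d² to each: Kappa:998.05, Juno:355.25, Hydra:485.69, Echo:279.2, Indus:527.49 → nearest is Echo
(-8.1, -2) — d² to each: Kappa:307.25, Juno:357.25, Hydra:74.65, Echo:40.96, Indus:367.25 → nearest is Echo
Tally — Juno:2, Echo:3. Echo captures the most (3).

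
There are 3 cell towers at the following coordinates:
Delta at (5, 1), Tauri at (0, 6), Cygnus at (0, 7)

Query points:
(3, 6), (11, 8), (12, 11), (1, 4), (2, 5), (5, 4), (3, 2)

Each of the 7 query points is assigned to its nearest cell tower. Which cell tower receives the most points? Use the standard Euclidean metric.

Delta

(3, 6) — d² to each: Delta:29, Tauri:9, Cygnus:10 → nearest is Tauri
(11, 8) — d² to each: Delta:85, Tauri:125, Cygnus:122 → nearest is Delta
(12, 11) — d² to each: Delta:149, Tauri:169, Cygnus:160 → nearest is Delta
(1, 4) — d² to each: Delta:25, Tauri:5, Cygnus:10 → nearest is Tauri
(2, 5) — d² to each: Delta:25, Tauri:5, Cygnus:8 → nearest is Tauri
(5, 4) — d² to each: Delta:9, Tauri:29, Cygnus:34 → nearest is Delta
(3, 2) — d² to each: Delta:5, Tauri:25, Cygnus:34 → nearest is Delta
Tally — Delta:4, Tauri:3. Delta captures the most (4).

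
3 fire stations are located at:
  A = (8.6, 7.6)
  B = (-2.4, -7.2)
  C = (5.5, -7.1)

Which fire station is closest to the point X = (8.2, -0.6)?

Squared Euclidean distances:
|XA|² = (8.2−8.6)² + (-0.6−7.6)² = 0.16 + 67.24 = 67.4
|XB|² = (8.2−(-2.4))² + (-0.6−(-7.2))² = 112.36 + 43.56 = 155.92
|XC|² = (8.2−5.5)² + (-0.6−(-7.1))² = 7.29 + 42.25 = 49.54
The smallest is to C, so X lies in the Voronoi region of C.

C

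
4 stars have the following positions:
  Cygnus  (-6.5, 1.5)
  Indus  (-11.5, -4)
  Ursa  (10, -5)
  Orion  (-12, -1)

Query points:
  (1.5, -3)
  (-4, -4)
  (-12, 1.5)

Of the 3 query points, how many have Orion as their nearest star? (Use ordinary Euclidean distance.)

1

(1.5, -3) — d² to each: Cygnus:84.25, Indus:170, Ursa:76.25, Orion:186.25 → nearest is Ursa
(-4, -4) — d² to each: Cygnus:36.5, Indus:56.25, Ursa:197, Orion:73 → nearest is Cygnus
(-12, 1.5) — d² to each: Cygnus:30.25, Indus:30.5, Ursa:526.25, Orion:6.25 → nearest is Orion
1 of the 3 points has Orion as nearest.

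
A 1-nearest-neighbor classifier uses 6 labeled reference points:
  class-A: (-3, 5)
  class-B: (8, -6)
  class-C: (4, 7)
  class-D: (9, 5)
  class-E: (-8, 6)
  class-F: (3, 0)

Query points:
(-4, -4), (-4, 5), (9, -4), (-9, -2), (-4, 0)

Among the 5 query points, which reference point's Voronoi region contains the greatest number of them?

class-A

(-4, -4) — d² to each: class-A:82, class-B:148, class-C:185, class-D:250, class-E:116, class-F:65 → nearest is class-F
(-4, 5) — d² to each: class-A:1, class-B:265, class-C:68, class-D:169, class-E:17, class-F:74 → nearest is class-A
(9, -4) — d² to each: class-A:225, class-B:5, class-C:146, class-D:81, class-E:389, class-F:52 → nearest is class-B
(-9, -2) — d² to each: class-A:85, class-B:305, class-C:250, class-D:373, class-E:65, class-F:148 → nearest is class-E
(-4, 0) — d² to each: class-A:26, class-B:180, class-C:113, class-D:194, class-E:52, class-F:49 → nearest is class-A
Tally — class-A:2, class-B:1, class-E:1, class-F:1. class-A captures the most (2).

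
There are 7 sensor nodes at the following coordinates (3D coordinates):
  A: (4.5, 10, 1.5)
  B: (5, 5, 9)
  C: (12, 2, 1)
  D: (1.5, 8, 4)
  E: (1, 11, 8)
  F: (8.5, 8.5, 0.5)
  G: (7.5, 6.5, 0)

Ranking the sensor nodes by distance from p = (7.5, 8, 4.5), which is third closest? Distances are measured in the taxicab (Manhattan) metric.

d(p,A) = |7.5−4.5| + |8−10| + |4.5−1.5| = 3 + 2 + 3 = 8
d(p,B) = |7.5−5| + |8−5| + |4.5−9| = 2.5 + 3 + 4.5 = 10
d(p,C) = |7.5−12| + |8−2| + |4.5−1| = 4.5 + 6 + 3.5 = 14
d(p,D) = |7.5−1.5| + |8−8| + |4.5−4| = 6 + 0 + 0.5 = 6.5
d(p,E) = |7.5−1| + |8−11| + |4.5−8| = 6.5 + 3 + 3.5 = 13
d(p,F) = |7.5−8.5| + |8−8.5| + |4.5−0.5| = 1 + 0.5 + 4 = 5.5
d(p,G) = |7.5−7.5| + |8−6.5| + |4.5−0| = 0 + 1.5 + 4.5 = 6
Sorted ascending: F, G, D, A, … — the third-nearest is D.

D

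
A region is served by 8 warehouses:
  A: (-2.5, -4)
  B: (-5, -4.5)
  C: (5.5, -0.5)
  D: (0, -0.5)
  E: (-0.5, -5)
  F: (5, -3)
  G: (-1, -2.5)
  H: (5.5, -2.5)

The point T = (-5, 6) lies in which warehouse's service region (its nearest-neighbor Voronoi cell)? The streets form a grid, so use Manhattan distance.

d(T,A) = |-5−(-2.5)| + |6−(-4)| = 2.5 + 10 = 12.5
d(T,B) = |-5−(-5)| + |6−(-4.5)| = 0 + 10.5 = 10.5
d(T,C) = |-5−5.5| + |6−(-0.5)| = 10.5 + 6.5 = 17
d(T,D) = |-5−0| + |6−(-0.5)| = 5 + 6.5 = 11.5
d(T,E) = |-5−(-0.5)| + |6−(-5)| = 4.5 + 11 = 15.5
d(T,F) = |-5−5| + |6−(-3)| = 10 + 9 = 19
d(T,G) = |-5−(-1)| + |6−(-2.5)| = 4 + 8.5 = 12.5
d(T,H) = |-5−5.5| + |6−(-2.5)| = 10.5 + 8.5 = 19
Minimum is at B.

B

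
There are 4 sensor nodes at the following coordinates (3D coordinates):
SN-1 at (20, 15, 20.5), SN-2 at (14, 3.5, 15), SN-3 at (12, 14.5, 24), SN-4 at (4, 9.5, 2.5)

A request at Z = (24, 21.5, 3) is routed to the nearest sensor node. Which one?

Compare squared distances (the ordering matches that of the actual distances):
d²(Z, SN-1) = (24−20)² + (21.5−15)² + (3−20.5)² = 16 + 42.25 + 306.25 = 364.5
d²(Z, SN-2) = (24−14)² + (21.5−3.5)² + (3−15)² = 100 + 324 + 144 = 568
d²(Z, SN-3) = (24−12)² + (21.5−14.5)² + (3−24)² = 144 + 49 + 441 = 634
d²(Z, SN-4) = (24−4)² + (21.5−9.5)² + (3−2.5)² = 400 + 144 + 0.25 = 544.25
SN-1 is nearest.

SN-1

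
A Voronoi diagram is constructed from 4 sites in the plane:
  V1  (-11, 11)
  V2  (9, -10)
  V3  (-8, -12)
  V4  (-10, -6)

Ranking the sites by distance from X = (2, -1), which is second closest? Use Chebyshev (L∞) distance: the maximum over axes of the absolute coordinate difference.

d(X,V1) = max(13, 12) = 13
d(X,V2) = max(7, 9) = 9
d(X,V3) = max(10, 11) = 11
d(X,V4) = max(12, 5) = 12
Sorted ascending: V2, V3, V4, … — the second-nearest is V3.

V3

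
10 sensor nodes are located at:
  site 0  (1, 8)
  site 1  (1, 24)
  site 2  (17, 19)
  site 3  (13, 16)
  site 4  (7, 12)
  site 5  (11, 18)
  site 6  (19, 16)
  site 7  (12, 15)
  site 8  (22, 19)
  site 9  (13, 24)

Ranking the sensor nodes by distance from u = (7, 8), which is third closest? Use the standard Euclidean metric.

site 7

Compare squared distances (the ordering matches that of the actual distances):
d²(u, site 0) = (7−1)² + (8−8)² = 36 + 0 = 36
d²(u, site 1) = (7−1)² + (8−24)² = 36 + 256 = 292
d²(u, site 2) = (7−17)² + (8−19)² = 100 + 121 = 221
d²(u, site 3) = (7−13)² + (8−16)² = 36 + 64 = 100
d²(u, site 4) = (7−7)² + (8−12)² = 0 + 16 = 16
d²(u, site 5) = (7−11)² + (8−18)² = 16 + 100 = 116
d²(u, site 6) = (7−19)² + (8−16)² = 144 + 64 = 208
d²(u, site 7) = (7−12)² + (8−15)² = 25 + 49 = 74
d²(u, site 8) = (7−22)² + (8−19)² = 225 + 121 = 346
d²(u, site 9) = (7−13)² + (8−24)² = 36 + 256 = 292
Sorted ascending: site 4, site 0, site 7, site 3, … — the third-nearest is site 7.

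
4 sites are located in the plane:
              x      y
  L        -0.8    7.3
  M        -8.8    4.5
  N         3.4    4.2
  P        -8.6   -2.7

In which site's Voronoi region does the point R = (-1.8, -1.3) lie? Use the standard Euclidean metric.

P

Squared Euclidean distances:
|RL|² = (-1.8−(-0.8))² + (-1.3−7.3)² = 1 + 73.96 = 74.96
|RM|² = (-1.8−(-8.8))² + (-1.3−4.5)² = 49 + 33.64 = 82.64
|RN|² = (-1.8−3.4)² + (-1.3−4.2)² = 27.04 + 30.25 = 57.29
|RP|² = (-1.8−(-8.6))² + (-1.3−(-2.7))² = 46.24 + 1.96 = 48.2
Minimum is at P.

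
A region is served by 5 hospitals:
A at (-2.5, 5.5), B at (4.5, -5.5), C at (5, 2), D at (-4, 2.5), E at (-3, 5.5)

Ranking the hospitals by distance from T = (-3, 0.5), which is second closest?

Compare squared distances (the ordering matches that of the actual distances):
|TA|² = (-3−(-2.5))² + (0.5−5.5)² = 0.25 + 25 = 25.25
|TB|² = (-3−4.5)² + (0.5−(-5.5))² = 56.25 + 36 = 92.25
|TC|² = (-3−5)² + (0.5−2)² = 64 + 2.25 = 66.25
|TD|² = (-3−(-4))² + (0.5−2.5)² = 1 + 4 = 5
|TE|² = (-3−(-3))² + (0.5−5.5)² = 0 + 25 = 25
Sorted ascending: D, E, A, … — the second-nearest is E.

E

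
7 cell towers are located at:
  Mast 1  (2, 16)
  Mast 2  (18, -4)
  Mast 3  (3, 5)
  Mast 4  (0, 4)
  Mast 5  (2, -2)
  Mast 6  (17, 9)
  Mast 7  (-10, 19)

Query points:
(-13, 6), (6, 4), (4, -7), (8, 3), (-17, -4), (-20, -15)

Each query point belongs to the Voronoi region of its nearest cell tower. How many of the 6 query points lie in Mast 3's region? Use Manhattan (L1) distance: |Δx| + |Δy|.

(-13, 6) — d to each: Mast 1:25, Mast 2:41, Mast 3:17, Mast 4:15, Mast 5:23, Mast 6:33, Mast 7:16 → nearest is Mast 4
(6, 4) — d to each: Mast 1:16, Mast 2:20, Mast 3:4, Mast 4:6, Mast 5:10, Mast 6:16, Mast 7:31 → nearest is Mast 3
(4, -7) — d to each: Mast 1:25, Mast 2:17, Mast 3:13, Mast 4:15, Mast 5:7, Mast 6:29, Mast 7:40 → nearest is Mast 5
(8, 3) — d to each: Mast 1:19, Mast 2:17, Mast 3:7, Mast 4:9, Mast 5:11, Mast 6:15, Mast 7:34 → nearest is Mast 3
(-17, -4) — d to each: Mast 1:39, Mast 2:35, Mast 3:29, Mast 4:25, Mast 5:21, Mast 6:47, Mast 7:30 → nearest is Mast 5
(-20, -15) — d to each: Mast 1:53, Mast 2:49, Mast 3:43, Mast 4:39, Mast 5:35, Mast 6:61, Mast 7:44 → nearest is Mast 5
2 of the 6 points have Mast 3 as nearest.

2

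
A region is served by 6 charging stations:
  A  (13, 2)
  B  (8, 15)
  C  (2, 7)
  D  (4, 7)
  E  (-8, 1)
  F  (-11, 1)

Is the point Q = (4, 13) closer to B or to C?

B

Compare squared distances:
|QB|² = (4−8)² + (13−15)² = 16 + 4 = 20
|QC|² = (4−2)² + (13−7)² = 4 + 36 = 40
20 < 40, so B is closer.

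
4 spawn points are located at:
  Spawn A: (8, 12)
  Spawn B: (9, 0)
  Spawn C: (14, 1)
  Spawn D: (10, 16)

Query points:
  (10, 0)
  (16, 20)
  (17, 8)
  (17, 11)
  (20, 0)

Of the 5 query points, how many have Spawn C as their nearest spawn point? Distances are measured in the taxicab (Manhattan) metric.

(10, 0) — d to each: Spawn A:14, Spawn B:1, Spawn C:5, Spawn D:16 → nearest is Spawn B
(16, 20) — d to each: Spawn A:16, Spawn B:27, Spawn C:21, Spawn D:10 → nearest is Spawn D
(17, 8) — d to each: Spawn A:13, Spawn B:16, Spawn C:10, Spawn D:15 → nearest is Spawn C
(17, 11) — d to each: Spawn A:10, Spawn B:19, Spawn C:13, Spawn D:12 → nearest is Spawn A
(20, 0) — d to each: Spawn A:24, Spawn B:11, Spawn C:7, Spawn D:26 → nearest is Spawn C
2 of the 5 points have Spawn C as nearest.

2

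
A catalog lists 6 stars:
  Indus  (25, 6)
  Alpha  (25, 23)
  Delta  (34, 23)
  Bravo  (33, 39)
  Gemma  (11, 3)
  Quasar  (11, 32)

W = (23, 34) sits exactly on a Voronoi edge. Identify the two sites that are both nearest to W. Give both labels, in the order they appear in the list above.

Squared distances from W to each site:
d²(W, Indus) = (23−25)² + (34−6)² = 4 + 784 = 788
d²(W, Alpha) = (23−25)² + (34−23)² = 4 + 121 = 125
d²(W, Delta) = (23−34)² + (34−23)² = 121 + 121 = 242
d²(W, Bravo) = (23−33)² + (34−39)² = 100 + 25 = 125
d²(W, Gemma) = (23−11)² + (34−3)² = 144 + 961 = 1105
d²(W, Quasar) = (23−11)² + (34−32)² = 144 + 4 = 148
W is equidistant from Alpha and Bravo (both at squared distance 125), and every other site is strictly farther — so W lies on the Alpha–Bravo Voronoi edge.

Alpha and Bravo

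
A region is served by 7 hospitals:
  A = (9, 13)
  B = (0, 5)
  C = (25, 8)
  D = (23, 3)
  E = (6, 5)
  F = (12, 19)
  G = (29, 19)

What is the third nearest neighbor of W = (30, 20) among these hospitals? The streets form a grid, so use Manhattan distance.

d(W,A) = |30−9| + |20−13| = 21 + 7 = 28
d(W,B) = |30−0| + |20−5| = 30 + 15 = 45
d(W,C) = |30−25| + |20−8| = 5 + 12 = 17
d(W,D) = |30−23| + |20−3| = 7 + 17 = 24
d(W,E) = |30−6| + |20−5| = 24 + 15 = 39
d(W,F) = |30−12| + |20−19| = 18 + 1 = 19
d(W,G) = |30−29| + |20−19| = 1 + 1 = 2
Sorted ascending: G, C, F, D, … — the third-nearest is F.

F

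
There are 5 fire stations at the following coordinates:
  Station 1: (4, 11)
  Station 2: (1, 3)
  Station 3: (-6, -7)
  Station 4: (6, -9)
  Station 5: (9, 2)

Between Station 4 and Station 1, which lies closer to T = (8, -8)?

Station 4

Compare squared distances:
d²(T, Station 4) = (8−6)² + (-8−(-9))² = 4 + 1 = 5
d²(T, Station 1) = (8−4)² + (-8−11)² = 16 + 361 = 377
5 < 377, so Station 4 is closer.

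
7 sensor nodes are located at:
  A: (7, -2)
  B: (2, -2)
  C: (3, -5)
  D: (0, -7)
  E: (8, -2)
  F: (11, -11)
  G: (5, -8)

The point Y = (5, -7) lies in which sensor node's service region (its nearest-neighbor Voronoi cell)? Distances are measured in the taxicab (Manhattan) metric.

G

d(Y,A) = |5−7| + |-7−(-2)| = 2 + 5 = 7
d(Y,B) = |5−2| + |-7−(-2)| = 3 + 5 = 8
d(Y,C) = |5−3| + |-7−(-5)| = 2 + 2 = 4
d(Y,D) = |5−0| + |-7−(-7)| = 5 + 0 = 5
d(Y,E) = |5−8| + |-7−(-2)| = 3 + 5 = 8
d(Y,F) = |5−11| + |-7−(-11)| = 6 + 4 = 10
d(Y,G) = |5−5| + |-7−(-8)| = 0 + 1 = 1
G is nearest.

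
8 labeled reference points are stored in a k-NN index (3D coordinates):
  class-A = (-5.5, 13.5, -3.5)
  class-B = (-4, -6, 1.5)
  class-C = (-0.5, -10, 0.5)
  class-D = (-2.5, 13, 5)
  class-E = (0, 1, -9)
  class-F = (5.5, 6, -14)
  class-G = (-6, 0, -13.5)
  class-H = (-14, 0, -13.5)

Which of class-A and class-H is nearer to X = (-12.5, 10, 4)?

Compare squared distances:
d²(X, class-A) = (-12.5−(-5.5))² + (10−13.5)² + (4−(-3.5))² = 49 + 12.25 + 56.25 = 117.5
d²(X, class-H) = (-12.5−(-14))² + (10−0)² + (4−(-13.5))² = 2.25 + 100 + 306.25 = 408.5
117.5 < 408.5, so class-A is closer.

class-A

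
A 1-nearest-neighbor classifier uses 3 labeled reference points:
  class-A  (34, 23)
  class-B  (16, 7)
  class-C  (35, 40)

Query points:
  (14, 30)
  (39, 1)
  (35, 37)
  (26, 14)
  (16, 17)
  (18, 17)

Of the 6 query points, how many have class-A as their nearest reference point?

3

(14, 30) — d² to each: class-A:449, class-B:533, class-C:541 → nearest is class-A
(39, 1) — d² to each: class-A:509, class-B:565, class-C:1537 → nearest is class-A
(35, 37) — d² to each: class-A:197, class-B:1261, class-C:9 → nearest is class-C
(26, 14) — d² to each: class-A:145, class-B:149, class-C:757 → nearest is class-A
(16, 17) — d² to each: class-A:360, class-B:100, class-C:890 → nearest is class-B
(18, 17) — d² to each: class-A:292, class-B:104, class-C:818 → nearest is class-B
3 of the 6 points have class-A as nearest.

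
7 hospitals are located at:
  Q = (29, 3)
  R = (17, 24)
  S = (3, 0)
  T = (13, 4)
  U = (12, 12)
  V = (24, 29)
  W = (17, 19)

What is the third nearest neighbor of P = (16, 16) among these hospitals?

R

Compare squared distances (the ordering matches that of the actual distances):
|PQ|² = 169 + 169 = 338
|PR|² = 1 + 64 = 65
|PS|² = 169 + 256 = 425
|PT|² = 9 + 144 = 153
|PU|² = 16 + 16 = 32
|PV|² = 64 + 169 = 233
|PW|² = 1 + 9 = 10
Sorted ascending: W, U, R, T, … — the third-nearest is R.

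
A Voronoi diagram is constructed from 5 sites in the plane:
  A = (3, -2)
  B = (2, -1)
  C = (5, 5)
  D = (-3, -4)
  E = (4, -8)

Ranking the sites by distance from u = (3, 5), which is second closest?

Squared Euclidean distances:
|uA|² = (3−3)² + (5−(-2))² = 0 + 49 = 49
|uB|² = (3−2)² + (5−(-1))² = 1 + 36 = 37
|uC|² = (3−5)² + (5−5)² = 4 + 0 = 4
|uD|² = (3−(-3))² + (5−(-4))² = 36 + 81 = 117
|uE|² = (3−4)² + (5−(-8))² = 1 + 169 = 170
Sorted ascending: C, B, A, … — the second-nearest is B.

B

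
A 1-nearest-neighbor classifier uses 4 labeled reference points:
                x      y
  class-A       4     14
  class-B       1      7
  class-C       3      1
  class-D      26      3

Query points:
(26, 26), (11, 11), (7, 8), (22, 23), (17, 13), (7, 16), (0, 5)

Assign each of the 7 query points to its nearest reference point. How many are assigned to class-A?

(26, 26) — d² to each: class-A:628, class-B:986, class-C:1154, class-D:529 → nearest is class-D
(11, 11) — d² to each: class-A:58, class-B:116, class-C:164, class-D:289 → nearest is class-A
(7, 8) — d² to each: class-A:45, class-B:37, class-C:65, class-D:386 → nearest is class-B
(22, 23) — d² to each: class-A:405, class-B:697, class-C:845, class-D:416 → nearest is class-A
(17, 13) — d² to each: class-A:170, class-B:292, class-C:340, class-D:181 → nearest is class-A
(7, 16) — d² to each: class-A:13, class-B:117, class-C:241, class-D:530 → nearest is class-A
(0, 5) — d² to each: class-A:97, class-B:5, class-C:25, class-D:680 → nearest is class-B
4 of the 7 points have class-A as nearest.

4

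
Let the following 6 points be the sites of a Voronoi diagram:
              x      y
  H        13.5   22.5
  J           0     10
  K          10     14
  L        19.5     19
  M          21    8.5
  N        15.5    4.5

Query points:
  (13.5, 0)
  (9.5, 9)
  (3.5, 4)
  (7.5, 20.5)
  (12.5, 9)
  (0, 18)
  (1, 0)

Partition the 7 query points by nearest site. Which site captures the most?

(13.5, 0) — d² to each: H:506.25, J:282.25, K:208.25, L:397, M:128.5, N:24.25 → nearest is N
(9.5, 9) — d² to each: H:198.25, J:91.25, K:25.25, L:200, M:132.5, N:56.25 → nearest is K
(3.5, 4) — d² to each: H:442.25, J:48.25, K:142.25, L:481, M:326.5, N:144.25 → nearest is J
(7.5, 20.5) — d² to each: H:40, J:166.5, K:48.5, L:146.25, M:326.25, N:320 → nearest is H
(12.5, 9) — d² to each: H:183.25, J:157.25, K:31.25, L:149, M:72.5, N:29.25 → nearest is N
(0, 18) — d² to each: H:202.5, J:64, K:116, L:381.25, M:531.25, N:422.5 → nearest is J
(1, 0) — d² to each: H:662.5, J:101, K:277, L:703.25, M:472.25, N:230.5 → nearest is J
Tally — H:1, J:3, K:1, N:2. J captures the most (3).

J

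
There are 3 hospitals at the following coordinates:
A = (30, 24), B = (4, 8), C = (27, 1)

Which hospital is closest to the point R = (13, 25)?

Compare squared distances (the ordering matches that of the actual distances):
|RA|² = (13−30)² + (25−24)² = 289 + 1 = 290
|RB|² = (13−4)² + (25−8)² = 81 + 289 = 370
|RC|² = (13−27)² + (25−1)² = 196 + 576 = 772
The smallest is to A, so R lies in the Voronoi region of A.

A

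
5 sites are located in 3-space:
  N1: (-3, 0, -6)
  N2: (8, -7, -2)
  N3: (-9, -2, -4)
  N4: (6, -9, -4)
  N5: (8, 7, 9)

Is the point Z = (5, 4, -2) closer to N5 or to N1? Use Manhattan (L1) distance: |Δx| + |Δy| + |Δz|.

N1

d(Z,N5) = |5−8| + |4−7| + |-2−9| = 3 + 3 + 11 = 17
d(Z,N1) = |5−(-3)| + |4−0| + |-2−(-6)| = 8 + 4 + 4 = 16
17 > 16, so N1 is closer.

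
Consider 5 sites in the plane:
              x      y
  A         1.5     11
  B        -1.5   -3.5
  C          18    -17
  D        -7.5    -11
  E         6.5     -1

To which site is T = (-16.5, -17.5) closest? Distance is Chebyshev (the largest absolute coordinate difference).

d(T,A) = max(18, 28.5) = 28.5
d(T,B) = max(15, 14) = 15
d(T,C) = max(34.5, 0.5) = 34.5
d(T,D) = max(9, 6.5) = 9
d(T,E) = max(23, 16.5) = 23
D is nearest.

D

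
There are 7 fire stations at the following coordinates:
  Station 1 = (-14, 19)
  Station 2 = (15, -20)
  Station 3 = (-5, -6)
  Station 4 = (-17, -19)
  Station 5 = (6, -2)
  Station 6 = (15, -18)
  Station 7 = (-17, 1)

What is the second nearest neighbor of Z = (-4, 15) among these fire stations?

Compare squared distances (the ordering matches that of the actual distances):
d²(Z, Station 1) = (-4−(-14))² + (15−19)² = 100 + 16 = 116
d²(Z, Station 2) = (-4−15)² + (15−(-20))² = 361 + 1225 = 1586
d²(Z, Station 3) = (-4−(-5))² + (15−(-6))² = 1 + 441 = 442
d²(Z, Station 4) = (-4−(-17))² + (15−(-19))² = 169 + 1156 = 1325
d²(Z, Station 5) = (-4−6)² + (15−(-2))² = 100 + 289 = 389
d²(Z, Station 6) = (-4−15)² + (15−(-18))² = 361 + 1089 = 1450
d²(Z, Station 7) = (-4−(-17))² + (15−1)² = 169 + 196 = 365
Sorted ascending: Station 1, Station 7, Station 5, … — the second-nearest is Station 7.

Station 7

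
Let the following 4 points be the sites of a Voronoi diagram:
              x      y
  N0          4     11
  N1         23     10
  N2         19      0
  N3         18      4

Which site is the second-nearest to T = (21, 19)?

Since √ is increasing, it suffices to compare squared distances:
|TN0|² = (21−4)² + (19−11)² = 289 + 64 = 353
|TN1|² = (21−23)² + (19−10)² = 4 + 81 = 85
|TN2|² = (21−19)² + (19−0)² = 4 + 361 = 365
|TN3|² = (21−18)² + (19−4)² = 9 + 225 = 234
Sorted ascending: N1, N3, N0, … — the second-nearest is N3.

N3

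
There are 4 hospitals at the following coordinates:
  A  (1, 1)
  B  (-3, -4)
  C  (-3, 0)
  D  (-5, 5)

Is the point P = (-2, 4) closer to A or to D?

D

Compare squared distances:
|PA|² = (-2−1)² + (4−1)² = 9 + 9 = 18
|PD|² = (-2−(-5))² + (4−5)² = 9 + 1 = 10
18 > 10, so D is closer.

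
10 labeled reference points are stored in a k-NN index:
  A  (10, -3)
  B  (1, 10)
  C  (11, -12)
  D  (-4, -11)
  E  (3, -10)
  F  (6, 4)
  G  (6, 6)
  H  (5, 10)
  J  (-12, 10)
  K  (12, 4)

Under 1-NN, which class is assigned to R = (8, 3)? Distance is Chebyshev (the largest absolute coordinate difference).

F

d(R,A) = max(2, 6) = 6
d(R,B) = max(7, 7) = 7
d(R,C) = max(3, 15) = 15
d(R,D) = max(12, 14) = 14
d(R,E) = max(5, 13) = 13
d(R,F) = max(2, 1) = 2
d(R,G) = max(2, 3) = 3
d(R,H) = max(3, 7) = 7
d(R,J) = max(20, 7) = 20
d(R,K) = max(4, 1) = 4
Minimum is at F.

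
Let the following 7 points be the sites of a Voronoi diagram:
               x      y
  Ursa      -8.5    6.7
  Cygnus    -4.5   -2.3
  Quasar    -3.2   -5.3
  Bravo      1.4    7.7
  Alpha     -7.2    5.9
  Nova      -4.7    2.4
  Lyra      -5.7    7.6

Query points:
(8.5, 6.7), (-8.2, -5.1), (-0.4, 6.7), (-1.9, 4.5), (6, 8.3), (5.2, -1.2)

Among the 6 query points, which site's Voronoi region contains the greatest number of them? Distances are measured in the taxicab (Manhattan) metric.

Bravo

(8.5, 6.7) — d to each: Ursa:17, Cygnus:22, Quasar:23.7, Bravo:8.1, Alpha:16.5, Nova:17.5, Lyra:15.1 → nearest is Bravo
(-8.2, -5.1) — d to each: Ursa:12.1, Cygnus:6.5, Quasar:5.2, Bravo:22.4, Alpha:12, Nova:11, Lyra:15.2 → nearest is Quasar
(-0.4, 6.7) — d to each: Ursa:8.1, Cygnus:13.1, Quasar:14.8, Bravo:2.8, Alpha:7.6, Nova:8.6, Lyra:6.2 → nearest is Bravo
(-1.9, 4.5) — d to each: Ursa:8.8, Cygnus:9.4, Quasar:11.1, Bravo:6.5, Alpha:6.7, Nova:4.9, Lyra:6.9 → nearest is Nova
(6, 8.3) — d to each: Ursa:16.1, Cygnus:21.1, Quasar:22.8, Bravo:5.2, Alpha:15.6, Nova:16.6, Lyra:12.4 → nearest is Bravo
(5.2, -1.2) — d to each: Ursa:21.6, Cygnus:10.8, Quasar:12.5, Bravo:12.7, Alpha:19.5, Nova:13.5, Lyra:19.7 → nearest is Cygnus
Tally — Cygnus:1, Quasar:1, Bravo:3, Nova:1. Bravo captures the most (3).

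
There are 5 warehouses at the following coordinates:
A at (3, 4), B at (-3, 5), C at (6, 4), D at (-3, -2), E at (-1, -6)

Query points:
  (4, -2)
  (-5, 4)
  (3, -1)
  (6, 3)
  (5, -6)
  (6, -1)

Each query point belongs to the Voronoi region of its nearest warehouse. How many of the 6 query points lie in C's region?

2

(4, -2) — d² to each: A:37, B:98, C:40, D:49, E:41 → nearest is A
(-5, 4) — d² to each: A:64, B:5, C:121, D:40, E:116 → nearest is B
(3, -1) — d² to each: A:25, B:72, C:34, D:37, E:41 → nearest is A
(6, 3) — d² to each: A:10, B:85, C:1, D:106, E:130 → nearest is C
(5, -6) — d² to each: A:104, B:185, C:101, D:80, E:36 → nearest is E
(6, -1) — d² to each: A:34, B:117, C:25, D:82, E:74 → nearest is C
2 of the 6 points have C as nearest.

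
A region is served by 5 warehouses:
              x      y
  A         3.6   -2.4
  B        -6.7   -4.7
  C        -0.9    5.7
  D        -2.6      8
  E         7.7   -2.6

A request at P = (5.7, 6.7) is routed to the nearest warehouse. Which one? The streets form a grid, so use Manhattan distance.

d(P,A) = |5.7−3.6| + |6.7−(-2.4)| = 2.1 + 9.1 = 11.2
d(P,B) = |5.7−(-6.7)| + |6.7−(-4.7)| = 12.4 + 11.4 = 23.8
d(P,C) = |5.7−(-0.9)| + |6.7−5.7| = 6.6 + 1 = 7.6
d(P,D) = |5.7−(-2.6)| + |6.7−8| = 8.3 + 1.3 = 9.6
d(P,E) = |5.7−7.7| + |6.7−(-2.6)| = 2 + 9.3 = 11.3
The smallest is to C, so P lies in the Voronoi region of C.

C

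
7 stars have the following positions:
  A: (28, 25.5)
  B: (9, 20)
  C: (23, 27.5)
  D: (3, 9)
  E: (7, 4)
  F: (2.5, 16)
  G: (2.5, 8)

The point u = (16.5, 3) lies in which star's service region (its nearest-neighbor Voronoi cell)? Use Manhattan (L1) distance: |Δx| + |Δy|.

E

d(u,A) = |16.5−28| + |3−25.5| = 11.5 + 22.5 = 34
d(u,B) = |16.5−9| + |3−20| = 7.5 + 17 = 24.5
d(u,C) = |16.5−23| + |3−27.5| = 6.5 + 24.5 = 31
d(u,D) = |16.5−3| + |3−9| = 13.5 + 6 = 19.5
d(u,E) = |16.5−7| + |3−4| = 9.5 + 1 = 10.5
d(u,F) = |16.5−2.5| + |3−16| = 14 + 13 = 27
d(u,G) = |16.5−2.5| + |3−8| = 14 + 5 = 19
Minimum is at E.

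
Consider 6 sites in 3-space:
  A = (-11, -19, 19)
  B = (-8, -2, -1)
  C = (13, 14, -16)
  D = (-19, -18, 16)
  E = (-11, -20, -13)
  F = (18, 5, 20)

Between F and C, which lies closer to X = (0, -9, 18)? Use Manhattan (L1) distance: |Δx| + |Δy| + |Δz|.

d(X,F) = |0−18| + |-9−5| + |18−20| = 18 + 14 + 2 = 34
d(X,C) = |0−13| + |-9−14| + |18−(-16)| = 13 + 23 + 34 = 70
34 < 70, so F is closer.

F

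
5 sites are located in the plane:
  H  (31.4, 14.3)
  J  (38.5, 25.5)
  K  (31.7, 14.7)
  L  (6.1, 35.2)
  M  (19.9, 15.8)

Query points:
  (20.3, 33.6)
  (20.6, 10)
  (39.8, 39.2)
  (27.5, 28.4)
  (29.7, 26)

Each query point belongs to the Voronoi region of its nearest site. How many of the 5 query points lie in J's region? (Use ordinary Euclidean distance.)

(20.3, 33.6) — d² to each: H:495.7, J:396.85, K:487.17, L:204.2, M:317 → nearest is L
(20.6, 10) — d² to each: H:135.13, J:560.66, K:145.3, L:845.29, M:34.13 → nearest is M
(39.8, 39.2) — d² to each: H:690.57, J:189.38, K:665.86, L:1151.69, M:943.57 → nearest is J
(27.5, 28.4) — d² to each: H:214.02, J:129.41, K:205.33, L:504.2, M:216.52 → nearest is J
(29.7, 26) — d² to each: H:139.78, J:77.69, K:131.69, L:641.6, M:200.08 → nearest is J
3 of the 5 points have J as nearest.

3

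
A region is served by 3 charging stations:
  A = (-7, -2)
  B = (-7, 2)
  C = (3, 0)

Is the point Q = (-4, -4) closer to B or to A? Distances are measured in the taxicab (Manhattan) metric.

A

d(Q,B) = |-4−(-7)| + |-4−2| = 3 + 6 = 9
d(Q,A) = |-4−(-7)| + |-4−(-2)| = 3 + 2 = 5
9 > 5, so A is closer.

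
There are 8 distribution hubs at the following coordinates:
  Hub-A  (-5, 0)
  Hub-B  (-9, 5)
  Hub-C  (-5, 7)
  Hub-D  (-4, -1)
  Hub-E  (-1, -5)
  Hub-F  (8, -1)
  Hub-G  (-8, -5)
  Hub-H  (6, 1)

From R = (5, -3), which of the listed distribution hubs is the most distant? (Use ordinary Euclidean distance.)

Since √ is increasing, it suffices to compare squared distances:
d²(R, Hub-A) = (5−(-5))² + (-3−0)² = 100 + 9 = 109
d²(R, Hub-B) = (5−(-9))² + (-3−5)² = 196 + 64 = 260
d²(R, Hub-C) = (5−(-5))² + (-3−7)² = 100 + 100 = 200
d²(R, Hub-D) = (5−(-4))² + (-3−(-1))² = 81 + 4 = 85
d²(R, Hub-E) = (5−(-1))² + (-3−(-5))² = 36 + 4 = 40
d²(R, Hub-F) = (5−8)² + (-3−(-1))² = 9 + 4 = 13
d²(R, Hub-G) = (5−(-8))² + (-3−(-5))² = 169 + 4 = 173
d²(R, Hub-H) = (5−6)² + (-3−1)² = 1 + 16 = 17
The largest is to Hub-B.

Hub-B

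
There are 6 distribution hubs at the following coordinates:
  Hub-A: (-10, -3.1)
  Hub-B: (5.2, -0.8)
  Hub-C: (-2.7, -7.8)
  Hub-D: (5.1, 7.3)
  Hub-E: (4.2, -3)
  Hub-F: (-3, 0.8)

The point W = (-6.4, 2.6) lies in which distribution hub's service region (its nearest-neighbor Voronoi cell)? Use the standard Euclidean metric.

Compare squared distances (the ordering matches that of the actual distances):
d²(W, Hub-A) = (-6.4−(-10))² + (2.6−(-3.1))² = 12.96 + 32.49 = 45.45
d²(W, Hub-B) = (-6.4−5.2)² + (2.6−(-0.8))² = 134.56 + 11.56 = 146.12
d²(W, Hub-C) = (-6.4−(-2.7))² + (2.6−(-7.8))² = 13.69 + 108.16 = 121.85
d²(W, Hub-D) = (-6.4−5.1)² + (2.6−7.3)² = 132.25 + 22.09 = 154.34
d²(W, Hub-E) = (-6.4−4.2)² + (2.6−(-3))² = 112.36 + 31.36 = 143.72
d²(W, Hub-F) = (-6.4−(-3))² + (2.6−0.8)² = 11.56 + 3.24 = 14.8
Hub-F is nearest.

Hub-F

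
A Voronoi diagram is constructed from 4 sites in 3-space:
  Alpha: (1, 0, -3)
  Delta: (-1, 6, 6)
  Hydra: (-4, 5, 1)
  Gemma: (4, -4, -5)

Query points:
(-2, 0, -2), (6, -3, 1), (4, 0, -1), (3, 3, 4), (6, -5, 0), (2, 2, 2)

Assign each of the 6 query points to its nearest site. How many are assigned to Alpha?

3

(-2, 0, -2) — d² to each: Alpha:10, Delta:101, Hydra:38, Gemma:61 → nearest is Alpha
(6, -3, 1) — d² to each: Alpha:50, Delta:155, Hydra:164, Gemma:41 → nearest is Gemma
(4, 0, -1) — d² to each: Alpha:13, Delta:110, Hydra:93, Gemma:32 → nearest is Alpha
(3, 3, 4) — d² to each: Alpha:62, Delta:29, Hydra:62, Gemma:131 → nearest is Delta
(6, -5, 0) — d² to each: Alpha:59, Delta:206, Hydra:201, Gemma:30 → nearest is Gemma
(2, 2, 2) — d² to each: Alpha:30, Delta:41, Hydra:46, Gemma:89 → nearest is Alpha
3 of the 6 points have Alpha as nearest.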